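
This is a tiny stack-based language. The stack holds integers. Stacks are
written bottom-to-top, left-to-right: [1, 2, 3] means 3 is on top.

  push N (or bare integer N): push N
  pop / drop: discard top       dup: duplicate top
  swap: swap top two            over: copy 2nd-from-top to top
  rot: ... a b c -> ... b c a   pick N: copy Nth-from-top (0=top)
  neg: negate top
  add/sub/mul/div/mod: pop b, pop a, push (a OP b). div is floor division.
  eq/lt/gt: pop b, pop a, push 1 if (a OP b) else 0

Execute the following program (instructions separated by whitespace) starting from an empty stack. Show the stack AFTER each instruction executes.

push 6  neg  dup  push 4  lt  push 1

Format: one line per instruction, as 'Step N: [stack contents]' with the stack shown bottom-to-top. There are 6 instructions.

Step 1: [6]
Step 2: [-6]
Step 3: [-6, -6]
Step 4: [-6, -6, 4]
Step 5: [-6, 1]
Step 6: [-6, 1, 1]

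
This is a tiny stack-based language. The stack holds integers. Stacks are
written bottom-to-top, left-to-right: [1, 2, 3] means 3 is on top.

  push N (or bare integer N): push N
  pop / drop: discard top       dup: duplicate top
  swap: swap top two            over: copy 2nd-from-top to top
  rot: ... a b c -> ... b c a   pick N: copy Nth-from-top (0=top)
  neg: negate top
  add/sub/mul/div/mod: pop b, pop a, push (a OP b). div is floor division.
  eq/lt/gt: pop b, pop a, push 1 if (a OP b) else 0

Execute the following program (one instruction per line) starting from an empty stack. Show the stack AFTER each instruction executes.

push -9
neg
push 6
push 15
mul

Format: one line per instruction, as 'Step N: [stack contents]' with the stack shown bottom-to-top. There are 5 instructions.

Step 1: [-9]
Step 2: [9]
Step 3: [9, 6]
Step 4: [9, 6, 15]
Step 5: [9, 90]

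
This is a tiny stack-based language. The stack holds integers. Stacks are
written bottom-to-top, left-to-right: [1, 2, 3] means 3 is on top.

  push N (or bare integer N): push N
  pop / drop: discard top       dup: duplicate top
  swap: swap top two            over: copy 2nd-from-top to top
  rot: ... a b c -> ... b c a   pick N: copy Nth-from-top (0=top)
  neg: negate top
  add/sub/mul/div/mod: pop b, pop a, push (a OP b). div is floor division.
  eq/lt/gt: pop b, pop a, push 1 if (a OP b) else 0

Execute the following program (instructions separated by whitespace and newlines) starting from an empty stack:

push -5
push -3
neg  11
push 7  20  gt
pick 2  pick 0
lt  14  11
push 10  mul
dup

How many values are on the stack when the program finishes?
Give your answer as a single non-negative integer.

Answer: 8

Derivation:
After 'push -5': stack = [-5] (depth 1)
After 'push -3': stack = [-5, -3] (depth 2)
After 'neg': stack = [-5, 3] (depth 2)
After 'push 11': stack = [-5, 3, 11] (depth 3)
After 'push 7': stack = [-5, 3, 11, 7] (depth 4)
After 'push 20': stack = [-5, 3, 11, 7, 20] (depth 5)
After 'gt': stack = [-5, 3, 11, 0] (depth 4)
After 'pick 2': stack = [-5, 3, 11, 0, 3] (depth 5)
After 'pick 0': stack = [-5, 3, 11, 0, 3, 3] (depth 6)
After 'lt': stack = [-5, 3, 11, 0, 0] (depth 5)
After 'push 14': stack = [-5, 3, 11, 0, 0, 14] (depth 6)
After 'push 11': stack = [-5, 3, 11, 0, 0, 14, 11] (depth 7)
After 'push 10': stack = [-5, 3, 11, 0, 0, 14, 11, 10] (depth 8)
After 'mul': stack = [-5, 3, 11, 0, 0, 14, 110] (depth 7)
After 'dup': stack = [-5, 3, 11, 0, 0, 14, 110, 110] (depth 8)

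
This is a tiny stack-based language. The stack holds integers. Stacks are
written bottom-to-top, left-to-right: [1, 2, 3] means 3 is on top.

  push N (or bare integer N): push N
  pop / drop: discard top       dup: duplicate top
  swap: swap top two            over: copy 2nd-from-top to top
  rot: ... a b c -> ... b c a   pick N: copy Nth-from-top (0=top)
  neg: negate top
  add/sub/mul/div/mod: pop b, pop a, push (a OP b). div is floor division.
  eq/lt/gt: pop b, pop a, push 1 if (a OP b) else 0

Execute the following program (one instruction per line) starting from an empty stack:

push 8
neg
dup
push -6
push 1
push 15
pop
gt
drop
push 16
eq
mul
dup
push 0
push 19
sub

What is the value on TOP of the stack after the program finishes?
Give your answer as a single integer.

Answer: -19

Derivation:
After 'push 8': [8]
After 'neg': [-8]
After 'dup': [-8, -8]
After 'push -6': [-8, -8, -6]
After 'push 1': [-8, -8, -6, 1]
After 'push 15': [-8, -8, -6, 1, 15]
After 'pop': [-8, -8, -6, 1]
After 'gt': [-8, -8, 0]
After 'drop': [-8, -8]
After 'push 16': [-8, -8, 16]
After 'eq': [-8, 0]
After 'mul': [0]
After 'dup': [0, 0]
After 'push 0': [0, 0, 0]
After 'push 19': [0, 0, 0, 19]
After 'sub': [0, 0, -19]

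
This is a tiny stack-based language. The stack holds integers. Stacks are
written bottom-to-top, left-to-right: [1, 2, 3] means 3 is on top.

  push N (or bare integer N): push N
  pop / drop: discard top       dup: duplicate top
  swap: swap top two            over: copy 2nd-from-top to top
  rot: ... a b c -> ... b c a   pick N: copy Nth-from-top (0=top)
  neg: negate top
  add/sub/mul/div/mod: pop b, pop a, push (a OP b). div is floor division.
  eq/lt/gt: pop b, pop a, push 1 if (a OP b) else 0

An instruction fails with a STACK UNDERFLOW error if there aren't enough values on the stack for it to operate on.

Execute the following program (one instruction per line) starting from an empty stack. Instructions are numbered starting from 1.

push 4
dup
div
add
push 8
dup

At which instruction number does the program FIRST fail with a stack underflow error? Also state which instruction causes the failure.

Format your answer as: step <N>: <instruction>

Answer: step 4: add

Derivation:
Step 1 ('push 4'): stack = [4], depth = 1
Step 2 ('dup'): stack = [4, 4], depth = 2
Step 3 ('div'): stack = [1], depth = 1
Step 4 ('add'): needs 2 value(s) but depth is 1 — STACK UNDERFLOW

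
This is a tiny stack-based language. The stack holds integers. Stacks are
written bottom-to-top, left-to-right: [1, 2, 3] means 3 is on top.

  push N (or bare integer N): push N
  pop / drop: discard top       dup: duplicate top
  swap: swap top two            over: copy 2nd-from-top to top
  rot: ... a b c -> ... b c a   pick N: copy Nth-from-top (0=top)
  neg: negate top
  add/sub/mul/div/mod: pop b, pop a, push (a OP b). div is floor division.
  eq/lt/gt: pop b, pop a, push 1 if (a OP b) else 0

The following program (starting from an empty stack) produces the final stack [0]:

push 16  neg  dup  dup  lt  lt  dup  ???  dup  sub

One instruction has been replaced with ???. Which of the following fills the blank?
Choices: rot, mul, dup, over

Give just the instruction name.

Answer: mul

Derivation:
Stack before ???: [1, 1]
Stack after ???:  [1]
Checking each choice:
  rot: stack underflow (need 3, have 2)
  mul: MATCH
  dup: produces [1, 1, 0]
  over: produces [1, 1, 0]


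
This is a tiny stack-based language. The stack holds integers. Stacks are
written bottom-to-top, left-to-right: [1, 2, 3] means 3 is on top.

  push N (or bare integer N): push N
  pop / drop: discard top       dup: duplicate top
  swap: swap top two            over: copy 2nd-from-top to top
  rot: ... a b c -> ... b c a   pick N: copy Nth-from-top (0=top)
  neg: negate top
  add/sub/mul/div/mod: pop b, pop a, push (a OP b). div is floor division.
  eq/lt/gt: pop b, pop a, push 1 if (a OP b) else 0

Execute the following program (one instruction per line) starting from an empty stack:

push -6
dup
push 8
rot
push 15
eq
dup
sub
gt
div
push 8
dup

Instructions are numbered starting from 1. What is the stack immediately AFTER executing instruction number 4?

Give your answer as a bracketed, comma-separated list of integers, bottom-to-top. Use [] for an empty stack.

Step 1 ('push -6'): [-6]
Step 2 ('dup'): [-6, -6]
Step 3 ('push 8'): [-6, -6, 8]
Step 4 ('rot'): [-6, 8, -6]

Answer: [-6, 8, -6]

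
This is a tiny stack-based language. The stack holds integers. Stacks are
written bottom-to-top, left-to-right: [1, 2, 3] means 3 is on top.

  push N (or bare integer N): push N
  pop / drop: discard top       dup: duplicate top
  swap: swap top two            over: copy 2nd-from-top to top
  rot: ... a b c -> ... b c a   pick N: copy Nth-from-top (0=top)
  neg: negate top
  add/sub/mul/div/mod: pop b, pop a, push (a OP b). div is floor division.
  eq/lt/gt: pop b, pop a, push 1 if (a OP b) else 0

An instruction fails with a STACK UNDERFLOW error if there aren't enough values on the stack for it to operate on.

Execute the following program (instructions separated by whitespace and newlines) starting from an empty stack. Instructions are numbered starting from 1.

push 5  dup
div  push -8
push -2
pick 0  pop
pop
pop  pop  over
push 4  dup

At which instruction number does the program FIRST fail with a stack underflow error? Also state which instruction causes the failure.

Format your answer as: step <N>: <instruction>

Answer: step 11: over

Derivation:
Step 1 ('push 5'): stack = [5], depth = 1
Step 2 ('dup'): stack = [5, 5], depth = 2
Step 3 ('div'): stack = [1], depth = 1
Step 4 ('push -8'): stack = [1, -8], depth = 2
Step 5 ('push -2'): stack = [1, -8, -2], depth = 3
Step 6 ('pick 0'): stack = [1, -8, -2, -2], depth = 4
Step 7 ('pop'): stack = [1, -8, -2], depth = 3
Step 8 ('pop'): stack = [1, -8], depth = 2
Step 9 ('pop'): stack = [1], depth = 1
Step 10 ('pop'): stack = [], depth = 0
Step 11 ('over'): needs 2 value(s) but depth is 0 — STACK UNDERFLOW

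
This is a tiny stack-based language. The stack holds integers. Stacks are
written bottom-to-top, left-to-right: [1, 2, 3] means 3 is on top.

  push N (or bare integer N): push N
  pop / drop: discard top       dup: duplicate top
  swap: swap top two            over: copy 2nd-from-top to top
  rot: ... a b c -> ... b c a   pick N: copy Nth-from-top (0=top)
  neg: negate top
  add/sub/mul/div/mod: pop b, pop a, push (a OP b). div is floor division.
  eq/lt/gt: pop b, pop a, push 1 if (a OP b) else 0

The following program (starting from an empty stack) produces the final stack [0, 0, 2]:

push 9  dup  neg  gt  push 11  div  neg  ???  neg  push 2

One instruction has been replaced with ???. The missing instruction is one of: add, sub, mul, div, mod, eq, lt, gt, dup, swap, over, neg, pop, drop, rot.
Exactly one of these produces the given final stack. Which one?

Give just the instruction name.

Stack before ???: [0]
Stack after ???:  [0, 0]
The instruction that transforms [0] -> [0, 0] is: dup

Answer: dup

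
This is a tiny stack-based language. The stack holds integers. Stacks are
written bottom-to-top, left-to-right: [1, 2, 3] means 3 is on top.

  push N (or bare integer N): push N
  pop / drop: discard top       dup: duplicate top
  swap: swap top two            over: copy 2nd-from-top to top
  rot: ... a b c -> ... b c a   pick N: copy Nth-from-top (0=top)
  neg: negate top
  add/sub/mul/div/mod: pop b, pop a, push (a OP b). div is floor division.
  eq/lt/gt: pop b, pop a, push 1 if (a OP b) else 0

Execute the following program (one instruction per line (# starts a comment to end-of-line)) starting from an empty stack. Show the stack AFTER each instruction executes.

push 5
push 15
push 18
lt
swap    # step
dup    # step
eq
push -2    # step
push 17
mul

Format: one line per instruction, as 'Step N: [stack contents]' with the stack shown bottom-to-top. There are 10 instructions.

Step 1: [5]
Step 2: [5, 15]
Step 3: [5, 15, 18]
Step 4: [5, 1]
Step 5: [1, 5]
Step 6: [1, 5, 5]
Step 7: [1, 1]
Step 8: [1, 1, -2]
Step 9: [1, 1, -2, 17]
Step 10: [1, 1, -34]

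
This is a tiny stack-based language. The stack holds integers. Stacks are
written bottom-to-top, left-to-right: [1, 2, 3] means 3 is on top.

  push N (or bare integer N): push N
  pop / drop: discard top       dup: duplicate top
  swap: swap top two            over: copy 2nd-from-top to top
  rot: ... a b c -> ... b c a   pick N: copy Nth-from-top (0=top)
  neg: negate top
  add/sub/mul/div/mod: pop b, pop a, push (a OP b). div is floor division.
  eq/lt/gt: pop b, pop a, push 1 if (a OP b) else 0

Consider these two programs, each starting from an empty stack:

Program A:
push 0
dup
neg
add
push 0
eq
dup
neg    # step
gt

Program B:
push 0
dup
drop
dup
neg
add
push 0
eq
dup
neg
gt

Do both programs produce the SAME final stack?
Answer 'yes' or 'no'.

Answer: yes

Derivation:
Program A trace:
  After 'push 0': [0]
  After 'dup': [0, 0]
  After 'neg': [0, 0]
  After 'add': [0]
  After 'push 0': [0, 0]
  After 'eq': [1]
  After 'dup': [1, 1]
  After 'neg': [1, -1]
  After 'gt': [1]
Program A final stack: [1]

Program B trace:
  After 'push 0': [0]
  After 'dup': [0, 0]
  After 'drop': [0]
  After 'dup': [0, 0]
  After 'neg': [0, 0]
  After 'add': [0]
  After 'push 0': [0, 0]
  After 'eq': [1]
  After 'dup': [1, 1]
  After 'neg': [1, -1]
  After 'gt': [1]
Program B final stack: [1]
Same: yes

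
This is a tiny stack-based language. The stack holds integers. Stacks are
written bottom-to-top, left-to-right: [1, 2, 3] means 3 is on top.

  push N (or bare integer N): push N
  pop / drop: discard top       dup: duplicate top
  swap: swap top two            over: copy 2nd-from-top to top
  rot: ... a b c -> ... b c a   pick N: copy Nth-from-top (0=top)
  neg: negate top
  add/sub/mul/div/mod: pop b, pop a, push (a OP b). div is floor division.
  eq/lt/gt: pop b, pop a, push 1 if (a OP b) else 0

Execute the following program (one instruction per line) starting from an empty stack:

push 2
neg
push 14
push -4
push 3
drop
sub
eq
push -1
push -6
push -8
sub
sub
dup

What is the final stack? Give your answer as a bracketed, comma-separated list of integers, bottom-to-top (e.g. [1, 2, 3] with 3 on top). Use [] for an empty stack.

Answer: [0, -3, -3]

Derivation:
After 'push 2': [2]
After 'neg': [-2]
After 'push 14': [-2, 14]
After 'push -4': [-2, 14, -4]
After 'push 3': [-2, 14, -4, 3]
After 'drop': [-2, 14, -4]
After 'sub': [-2, 18]
After 'eq': [0]
After 'push -1': [0, -1]
After 'push -6': [0, -1, -6]
After 'push -8': [0, -1, -6, -8]
After 'sub': [0, -1, 2]
After 'sub': [0, -3]
After 'dup': [0, -3, -3]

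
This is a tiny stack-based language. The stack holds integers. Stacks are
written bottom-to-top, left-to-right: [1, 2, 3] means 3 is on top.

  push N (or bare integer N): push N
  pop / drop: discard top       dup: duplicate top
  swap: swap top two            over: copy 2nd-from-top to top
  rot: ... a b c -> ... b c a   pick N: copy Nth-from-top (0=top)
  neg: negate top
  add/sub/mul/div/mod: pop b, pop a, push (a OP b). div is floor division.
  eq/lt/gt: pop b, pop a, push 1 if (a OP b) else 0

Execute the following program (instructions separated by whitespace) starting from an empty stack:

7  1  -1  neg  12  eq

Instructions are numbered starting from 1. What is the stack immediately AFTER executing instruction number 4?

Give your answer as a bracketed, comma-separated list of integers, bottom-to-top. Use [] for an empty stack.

Answer: [7, 1, 1]

Derivation:
Step 1 ('7'): [7]
Step 2 ('1'): [7, 1]
Step 3 ('-1'): [7, 1, -1]
Step 4 ('neg'): [7, 1, 1]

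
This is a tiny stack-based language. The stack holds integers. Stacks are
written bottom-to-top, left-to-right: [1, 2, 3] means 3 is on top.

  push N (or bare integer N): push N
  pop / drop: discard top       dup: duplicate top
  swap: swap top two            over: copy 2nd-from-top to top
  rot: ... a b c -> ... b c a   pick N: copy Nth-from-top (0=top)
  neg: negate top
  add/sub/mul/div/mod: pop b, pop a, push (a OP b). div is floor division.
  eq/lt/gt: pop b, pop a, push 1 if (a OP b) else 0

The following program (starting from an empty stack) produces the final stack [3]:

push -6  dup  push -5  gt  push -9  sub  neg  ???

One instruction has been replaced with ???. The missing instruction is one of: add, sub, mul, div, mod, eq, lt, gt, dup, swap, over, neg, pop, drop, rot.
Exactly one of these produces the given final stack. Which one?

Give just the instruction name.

Answer: sub

Derivation:
Stack before ???: [-6, -9]
Stack after ???:  [3]
The instruction that transforms [-6, -9] -> [3] is: sub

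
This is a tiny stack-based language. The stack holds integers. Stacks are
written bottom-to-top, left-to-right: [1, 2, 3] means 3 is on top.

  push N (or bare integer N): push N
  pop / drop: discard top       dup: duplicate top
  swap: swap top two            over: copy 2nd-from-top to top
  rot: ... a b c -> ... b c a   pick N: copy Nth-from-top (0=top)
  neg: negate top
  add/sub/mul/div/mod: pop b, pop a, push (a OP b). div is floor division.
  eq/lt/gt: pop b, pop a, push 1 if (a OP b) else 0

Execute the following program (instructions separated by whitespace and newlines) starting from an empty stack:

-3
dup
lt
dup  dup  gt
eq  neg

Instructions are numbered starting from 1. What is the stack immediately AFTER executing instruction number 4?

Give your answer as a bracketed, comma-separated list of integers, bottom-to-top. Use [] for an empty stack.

Answer: [0, 0]

Derivation:
Step 1 ('-3'): [-3]
Step 2 ('dup'): [-3, -3]
Step 3 ('lt'): [0]
Step 4 ('dup'): [0, 0]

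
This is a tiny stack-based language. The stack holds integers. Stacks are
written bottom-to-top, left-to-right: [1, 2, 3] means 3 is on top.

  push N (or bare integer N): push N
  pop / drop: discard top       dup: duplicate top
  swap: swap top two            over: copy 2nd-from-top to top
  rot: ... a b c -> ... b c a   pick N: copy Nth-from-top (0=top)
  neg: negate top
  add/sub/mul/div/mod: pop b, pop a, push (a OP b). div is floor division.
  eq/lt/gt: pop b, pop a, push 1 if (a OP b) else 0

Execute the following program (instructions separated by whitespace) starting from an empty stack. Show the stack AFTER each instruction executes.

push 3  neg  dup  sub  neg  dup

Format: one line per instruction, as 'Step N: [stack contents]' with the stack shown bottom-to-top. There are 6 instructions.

Step 1: [3]
Step 2: [-3]
Step 3: [-3, -3]
Step 4: [0]
Step 5: [0]
Step 6: [0, 0]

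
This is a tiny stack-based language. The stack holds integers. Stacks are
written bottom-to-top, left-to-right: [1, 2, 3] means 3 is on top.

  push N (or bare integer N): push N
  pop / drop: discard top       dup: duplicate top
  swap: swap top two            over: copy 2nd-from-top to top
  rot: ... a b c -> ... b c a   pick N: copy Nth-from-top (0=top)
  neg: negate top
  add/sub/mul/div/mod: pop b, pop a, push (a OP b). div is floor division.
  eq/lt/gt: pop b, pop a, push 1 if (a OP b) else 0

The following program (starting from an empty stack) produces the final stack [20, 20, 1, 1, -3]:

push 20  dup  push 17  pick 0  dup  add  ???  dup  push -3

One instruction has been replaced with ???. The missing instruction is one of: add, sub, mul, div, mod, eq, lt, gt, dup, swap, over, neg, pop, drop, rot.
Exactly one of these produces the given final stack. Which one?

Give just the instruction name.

Stack before ???: [20, 20, 17, 34]
Stack after ???:  [20, 20, 1]
The instruction that transforms [20, 20, 17, 34] -> [20, 20, 1] is: lt

Answer: lt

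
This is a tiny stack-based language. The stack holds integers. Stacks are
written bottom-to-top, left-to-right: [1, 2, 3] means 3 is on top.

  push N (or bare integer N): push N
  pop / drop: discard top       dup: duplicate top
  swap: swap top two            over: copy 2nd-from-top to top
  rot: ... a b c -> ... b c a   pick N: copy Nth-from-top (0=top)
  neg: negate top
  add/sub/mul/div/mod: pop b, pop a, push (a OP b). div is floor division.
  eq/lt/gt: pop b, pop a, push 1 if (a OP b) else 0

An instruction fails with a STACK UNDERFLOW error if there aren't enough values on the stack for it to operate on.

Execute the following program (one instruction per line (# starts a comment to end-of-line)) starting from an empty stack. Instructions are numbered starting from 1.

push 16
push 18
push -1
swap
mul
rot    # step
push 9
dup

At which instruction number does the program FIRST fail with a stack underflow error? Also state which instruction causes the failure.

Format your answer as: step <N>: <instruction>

Step 1 ('push 16'): stack = [16], depth = 1
Step 2 ('push 18'): stack = [16, 18], depth = 2
Step 3 ('push -1'): stack = [16, 18, -1], depth = 3
Step 4 ('swap'): stack = [16, -1, 18], depth = 3
Step 5 ('mul'): stack = [16, -18], depth = 2
Step 6 ('rot'): needs 3 value(s) but depth is 2 — STACK UNDERFLOW

Answer: step 6: rot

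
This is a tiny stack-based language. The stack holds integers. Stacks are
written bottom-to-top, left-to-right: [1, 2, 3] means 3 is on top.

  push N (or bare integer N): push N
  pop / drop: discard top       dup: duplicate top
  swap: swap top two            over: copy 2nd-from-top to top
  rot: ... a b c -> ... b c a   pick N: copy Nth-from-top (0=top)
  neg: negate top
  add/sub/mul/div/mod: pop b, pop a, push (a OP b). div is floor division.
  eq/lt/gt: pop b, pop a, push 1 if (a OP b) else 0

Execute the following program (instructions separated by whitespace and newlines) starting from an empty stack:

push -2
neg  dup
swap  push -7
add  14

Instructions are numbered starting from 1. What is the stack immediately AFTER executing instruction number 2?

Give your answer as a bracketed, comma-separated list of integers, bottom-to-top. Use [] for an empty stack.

Step 1 ('push -2'): [-2]
Step 2 ('neg'): [2]

Answer: [2]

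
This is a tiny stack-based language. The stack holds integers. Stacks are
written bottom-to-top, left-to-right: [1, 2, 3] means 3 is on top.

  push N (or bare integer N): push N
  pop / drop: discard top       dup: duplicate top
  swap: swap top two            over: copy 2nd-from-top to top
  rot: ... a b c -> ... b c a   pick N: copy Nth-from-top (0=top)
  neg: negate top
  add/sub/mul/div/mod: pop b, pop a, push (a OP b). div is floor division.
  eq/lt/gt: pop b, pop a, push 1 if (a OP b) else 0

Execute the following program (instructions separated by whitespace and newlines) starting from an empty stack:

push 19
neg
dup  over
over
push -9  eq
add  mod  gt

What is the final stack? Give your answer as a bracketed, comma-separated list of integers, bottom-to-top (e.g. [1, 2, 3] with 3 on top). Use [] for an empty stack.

After 'push 19': [19]
After 'neg': [-19]
After 'dup': [-19, -19]
After 'over': [-19, -19, -19]
After 'over': [-19, -19, -19, -19]
After 'push -9': [-19, -19, -19, -19, -9]
After 'eq': [-19, -19, -19, 0]
After 'add': [-19, -19, -19]
After 'mod': [-19, 0]
After 'gt': [0]

Answer: [0]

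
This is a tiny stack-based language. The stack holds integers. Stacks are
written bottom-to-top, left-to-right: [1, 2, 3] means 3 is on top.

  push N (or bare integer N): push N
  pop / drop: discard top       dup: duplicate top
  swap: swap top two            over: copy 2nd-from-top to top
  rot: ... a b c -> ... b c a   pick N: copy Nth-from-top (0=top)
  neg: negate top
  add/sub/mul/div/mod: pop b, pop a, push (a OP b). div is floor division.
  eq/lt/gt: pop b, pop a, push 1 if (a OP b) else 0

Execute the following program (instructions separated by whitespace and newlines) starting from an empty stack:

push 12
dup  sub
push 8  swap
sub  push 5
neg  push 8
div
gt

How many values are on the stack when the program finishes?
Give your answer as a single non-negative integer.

Answer: 1

Derivation:
After 'push 12': stack = [12] (depth 1)
After 'dup': stack = [12, 12] (depth 2)
After 'sub': stack = [0] (depth 1)
After 'push 8': stack = [0, 8] (depth 2)
After 'swap': stack = [8, 0] (depth 2)
After 'sub': stack = [8] (depth 1)
After 'push 5': stack = [8, 5] (depth 2)
After 'neg': stack = [8, -5] (depth 2)
After 'push 8': stack = [8, -5, 8] (depth 3)
After 'div': stack = [8, -1] (depth 2)
After 'gt': stack = [1] (depth 1)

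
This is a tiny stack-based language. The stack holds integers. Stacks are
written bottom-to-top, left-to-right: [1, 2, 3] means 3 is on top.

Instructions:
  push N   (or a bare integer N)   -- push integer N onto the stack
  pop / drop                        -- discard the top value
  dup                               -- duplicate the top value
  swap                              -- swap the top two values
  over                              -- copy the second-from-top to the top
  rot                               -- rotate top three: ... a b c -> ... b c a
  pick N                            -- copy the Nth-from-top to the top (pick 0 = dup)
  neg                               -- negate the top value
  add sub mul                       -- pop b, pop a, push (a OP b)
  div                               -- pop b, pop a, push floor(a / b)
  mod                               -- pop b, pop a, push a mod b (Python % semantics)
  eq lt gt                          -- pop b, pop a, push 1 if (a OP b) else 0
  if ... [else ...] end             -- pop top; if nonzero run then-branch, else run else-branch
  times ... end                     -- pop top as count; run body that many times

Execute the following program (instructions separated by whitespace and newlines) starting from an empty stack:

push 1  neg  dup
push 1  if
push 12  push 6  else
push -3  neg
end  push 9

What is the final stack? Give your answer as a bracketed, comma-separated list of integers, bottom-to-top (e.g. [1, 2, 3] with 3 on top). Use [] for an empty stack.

After 'push 1': [1]
After 'neg': [-1]
After 'dup': [-1, -1]
After 'push 1': [-1, -1, 1]
After 'if': [-1, -1]
After 'push 12': [-1, -1, 12]
After 'push 6': [-1, -1, 12, 6]
After 'push 9': [-1, -1, 12, 6, 9]

Answer: [-1, -1, 12, 6, 9]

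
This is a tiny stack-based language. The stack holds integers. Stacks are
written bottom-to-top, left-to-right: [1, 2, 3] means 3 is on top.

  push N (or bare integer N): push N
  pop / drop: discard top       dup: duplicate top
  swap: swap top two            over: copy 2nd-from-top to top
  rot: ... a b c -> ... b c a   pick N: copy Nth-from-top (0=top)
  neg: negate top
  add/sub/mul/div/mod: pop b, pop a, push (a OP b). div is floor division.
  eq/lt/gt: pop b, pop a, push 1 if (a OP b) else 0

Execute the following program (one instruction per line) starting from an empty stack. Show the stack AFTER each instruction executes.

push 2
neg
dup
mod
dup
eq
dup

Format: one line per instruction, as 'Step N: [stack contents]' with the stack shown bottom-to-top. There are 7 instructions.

Step 1: [2]
Step 2: [-2]
Step 3: [-2, -2]
Step 4: [0]
Step 5: [0, 0]
Step 6: [1]
Step 7: [1, 1]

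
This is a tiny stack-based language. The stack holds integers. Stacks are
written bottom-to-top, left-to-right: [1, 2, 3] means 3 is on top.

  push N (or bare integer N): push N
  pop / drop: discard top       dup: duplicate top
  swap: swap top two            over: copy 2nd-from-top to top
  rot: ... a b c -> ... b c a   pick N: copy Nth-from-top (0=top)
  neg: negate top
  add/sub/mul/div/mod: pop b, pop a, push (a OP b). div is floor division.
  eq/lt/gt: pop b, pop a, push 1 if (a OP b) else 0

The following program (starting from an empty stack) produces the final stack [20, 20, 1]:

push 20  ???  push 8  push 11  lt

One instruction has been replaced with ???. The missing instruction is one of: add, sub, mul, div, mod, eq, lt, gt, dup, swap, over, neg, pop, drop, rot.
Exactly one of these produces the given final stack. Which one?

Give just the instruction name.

Stack before ???: [20]
Stack after ???:  [20, 20]
The instruction that transforms [20] -> [20, 20] is: dup

Answer: dup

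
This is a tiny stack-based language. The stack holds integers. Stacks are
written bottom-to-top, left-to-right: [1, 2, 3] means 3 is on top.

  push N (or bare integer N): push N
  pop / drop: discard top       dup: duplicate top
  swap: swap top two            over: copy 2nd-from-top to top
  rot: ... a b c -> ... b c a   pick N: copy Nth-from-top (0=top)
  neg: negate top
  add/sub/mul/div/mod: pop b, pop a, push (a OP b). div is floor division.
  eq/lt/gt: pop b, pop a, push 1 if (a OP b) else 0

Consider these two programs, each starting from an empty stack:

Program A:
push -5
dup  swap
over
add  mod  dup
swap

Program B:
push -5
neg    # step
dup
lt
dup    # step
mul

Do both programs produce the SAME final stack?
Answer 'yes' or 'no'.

Program A trace:
  After 'push -5': [-5]
  After 'dup': [-5, -5]
  After 'swap': [-5, -5]
  After 'over': [-5, -5, -5]
  After 'add': [-5, -10]
  After 'mod': [-5]
  After 'dup': [-5, -5]
  After 'swap': [-5, -5]
Program A final stack: [-5, -5]

Program B trace:
  After 'push -5': [-5]
  After 'neg': [5]
  After 'dup': [5, 5]
  After 'lt': [0]
  After 'dup': [0, 0]
  After 'mul': [0]
Program B final stack: [0]
Same: no

Answer: no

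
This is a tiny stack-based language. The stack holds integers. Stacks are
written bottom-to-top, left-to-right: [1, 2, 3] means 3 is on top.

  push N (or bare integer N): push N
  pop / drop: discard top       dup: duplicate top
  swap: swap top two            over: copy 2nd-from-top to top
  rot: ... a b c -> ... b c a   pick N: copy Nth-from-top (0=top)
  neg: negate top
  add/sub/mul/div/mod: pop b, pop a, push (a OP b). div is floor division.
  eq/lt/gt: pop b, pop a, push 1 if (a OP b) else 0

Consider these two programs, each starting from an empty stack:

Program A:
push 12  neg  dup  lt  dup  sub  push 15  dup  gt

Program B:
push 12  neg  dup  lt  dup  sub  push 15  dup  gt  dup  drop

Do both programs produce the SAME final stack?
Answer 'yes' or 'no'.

Program A trace:
  After 'push 12': [12]
  After 'neg': [-12]
  After 'dup': [-12, -12]
  After 'lt': [0]
  After 'dup': [0, 0]
  After 'sub': [0]
  After 'push 15': [0, 15]
  After 'dup': [0, 15, 15]
  After 'gt': [0, 0]
Program A final stack: [0, 0]

Program B trace:
  After 'push 12': [12]
  After 'neg': [-12]
  After 'dup': [-12, -12]
  After 'lt': [0]
  After 'dup': [0, 0]
  After 'sub': [0]
  After 'push 15': [0, 15]
  After 'dup': [0, 15, 15]
  After 'gt': [0, 0]
  After 'dup': [0, 0, 0]
  After 'drop': [0, 0]
Program B final stack: [0, 0]
Same: yes

Answer: yes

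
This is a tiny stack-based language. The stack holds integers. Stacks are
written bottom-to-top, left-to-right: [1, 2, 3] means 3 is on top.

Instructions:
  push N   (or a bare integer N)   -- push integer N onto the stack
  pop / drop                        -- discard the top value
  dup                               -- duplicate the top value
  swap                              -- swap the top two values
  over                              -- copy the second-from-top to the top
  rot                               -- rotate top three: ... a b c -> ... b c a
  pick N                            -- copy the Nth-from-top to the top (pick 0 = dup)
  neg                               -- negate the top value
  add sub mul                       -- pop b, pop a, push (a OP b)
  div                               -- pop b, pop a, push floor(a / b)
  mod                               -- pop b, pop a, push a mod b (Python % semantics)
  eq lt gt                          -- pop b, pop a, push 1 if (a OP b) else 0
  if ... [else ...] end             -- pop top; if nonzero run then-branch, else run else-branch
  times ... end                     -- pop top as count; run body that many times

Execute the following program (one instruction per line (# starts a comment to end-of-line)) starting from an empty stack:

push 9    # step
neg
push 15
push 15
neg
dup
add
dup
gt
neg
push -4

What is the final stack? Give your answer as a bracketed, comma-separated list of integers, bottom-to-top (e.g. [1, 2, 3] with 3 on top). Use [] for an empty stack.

After 'push 9': [9]
After 'neg': [-9]
After 'push 15': [-9, 15]
After 'push 15': [-9, 15, 15]
After 'neg': [-9, 15, -15]
After 'dup': [-9, 15, -15, -15]
After 'add': [-9, 15, -30]
After 'dup': [-9, 15, -30, -30]
After 'gt': [-9, 15, 0]
After 'neg': [-9, 15, 0]
After 'push -4': [-9, 15, 0, -4]

Answer: [-9, 15, 0, -4]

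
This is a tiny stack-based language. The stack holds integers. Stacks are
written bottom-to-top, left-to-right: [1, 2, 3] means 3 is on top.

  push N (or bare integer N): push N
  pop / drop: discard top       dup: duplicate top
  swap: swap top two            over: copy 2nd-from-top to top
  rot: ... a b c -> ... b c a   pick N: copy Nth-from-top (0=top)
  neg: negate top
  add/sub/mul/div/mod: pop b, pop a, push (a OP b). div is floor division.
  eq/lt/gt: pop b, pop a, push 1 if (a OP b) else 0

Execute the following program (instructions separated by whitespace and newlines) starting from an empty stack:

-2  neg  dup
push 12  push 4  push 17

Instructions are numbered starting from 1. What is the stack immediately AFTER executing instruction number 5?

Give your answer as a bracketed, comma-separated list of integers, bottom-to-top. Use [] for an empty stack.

Step 1 ('-2'): [-2]
Step 2 ('neg'): [2]
Step 3 ('dup'): [2, 2]
Step 4 ('push 12'): [2, 2, 12]
Step 5 ('push 4'): [2, 2, 12, 4]

Answer: [2, 2, 12, 4]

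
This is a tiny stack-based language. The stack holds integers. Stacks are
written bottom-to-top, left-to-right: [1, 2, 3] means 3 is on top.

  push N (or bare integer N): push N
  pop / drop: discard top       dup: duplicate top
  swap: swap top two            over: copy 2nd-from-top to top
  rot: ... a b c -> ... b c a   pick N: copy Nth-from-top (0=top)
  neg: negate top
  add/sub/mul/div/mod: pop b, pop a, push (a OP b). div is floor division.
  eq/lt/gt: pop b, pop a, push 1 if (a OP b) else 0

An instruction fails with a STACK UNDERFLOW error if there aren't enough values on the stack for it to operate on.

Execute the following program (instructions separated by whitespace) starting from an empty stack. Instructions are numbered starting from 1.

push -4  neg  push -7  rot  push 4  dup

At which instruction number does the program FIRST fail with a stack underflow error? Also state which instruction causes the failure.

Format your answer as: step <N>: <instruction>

Answer: step 4: rot

Derivation:
Step 1 ('push -4'): stack = [-4], depth = 1
Step 2 ('neg'): stack = [4], depth = 1
Step 3 ('push -7'): stack = [4, -7], depth = 2
Step 4 ('rot'): needs 3 value(s) but depth is 2 — STACK UNDERFLOW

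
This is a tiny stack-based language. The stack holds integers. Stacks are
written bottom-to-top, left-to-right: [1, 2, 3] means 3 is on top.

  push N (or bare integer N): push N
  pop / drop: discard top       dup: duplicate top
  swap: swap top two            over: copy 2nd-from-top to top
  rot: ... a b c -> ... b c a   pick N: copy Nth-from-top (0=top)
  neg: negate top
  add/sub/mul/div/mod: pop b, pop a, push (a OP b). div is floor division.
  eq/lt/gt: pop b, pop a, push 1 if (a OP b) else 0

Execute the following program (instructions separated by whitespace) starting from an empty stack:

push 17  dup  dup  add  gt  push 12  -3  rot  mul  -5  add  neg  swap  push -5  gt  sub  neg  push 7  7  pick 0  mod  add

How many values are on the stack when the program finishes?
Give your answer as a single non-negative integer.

After 'push 17': stack = [17] (depth 1)
After 'dup': stack = [17, 17] (depth 2)
After 'dup': stack = [17, 17, 17] (depth 3)
After 'add': stack = [17, 34] (depth 2)
After 'gt': stack = [0] (depth 1)
After 'push 12': stack = [0, 12] (depth 2)
After 'push -3': stack = [0, 12, -3] (depth 3)
After 'rot': stack = [12, -3, 0] (depth 3)
After 'mul': stack = [12, 0] (depth 2)
After 'push -5': stack = [12, 0, -5] (depth 3)
  ...
After 'swap': stack = [5, 12] (depth 2)
After 'push -5': stack = [5, 12, -5] (depth 3)
After 'gt': stack = [5, 1] (depth 2)
After 'sub': stack = [4] (depth 1)
After 'neg': stack = [-4] (depth 1)
After 'push 7': stack = [-4, 7] (depth 2)
After 'push 7': stack = [-4, 7, 7] (depth 3)
After 'pick 0': stack = [-4, 7, 7, 7] (depth 4)
After 'mod': stack = [-4, 7, 0] (depth 3)
After 'add': stack = [-4, 7] (depth 2)

Answer: 2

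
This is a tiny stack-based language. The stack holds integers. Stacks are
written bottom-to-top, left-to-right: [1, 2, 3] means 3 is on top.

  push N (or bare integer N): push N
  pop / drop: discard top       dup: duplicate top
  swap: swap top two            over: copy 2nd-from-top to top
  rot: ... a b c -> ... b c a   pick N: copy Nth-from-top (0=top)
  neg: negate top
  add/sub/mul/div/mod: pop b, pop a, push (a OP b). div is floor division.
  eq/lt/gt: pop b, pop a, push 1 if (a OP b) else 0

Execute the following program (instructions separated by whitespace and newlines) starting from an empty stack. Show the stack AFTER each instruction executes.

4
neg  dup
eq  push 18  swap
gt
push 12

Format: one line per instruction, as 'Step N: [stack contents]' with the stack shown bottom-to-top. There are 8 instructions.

Step 1: [4]
Step 2: [-4]
Step 3: [-4, -4]
Step 4: [1]
Step 5: [1, 18]
Step 6: [18, 1]
Step 7: [1]
Step 8: [1, 12]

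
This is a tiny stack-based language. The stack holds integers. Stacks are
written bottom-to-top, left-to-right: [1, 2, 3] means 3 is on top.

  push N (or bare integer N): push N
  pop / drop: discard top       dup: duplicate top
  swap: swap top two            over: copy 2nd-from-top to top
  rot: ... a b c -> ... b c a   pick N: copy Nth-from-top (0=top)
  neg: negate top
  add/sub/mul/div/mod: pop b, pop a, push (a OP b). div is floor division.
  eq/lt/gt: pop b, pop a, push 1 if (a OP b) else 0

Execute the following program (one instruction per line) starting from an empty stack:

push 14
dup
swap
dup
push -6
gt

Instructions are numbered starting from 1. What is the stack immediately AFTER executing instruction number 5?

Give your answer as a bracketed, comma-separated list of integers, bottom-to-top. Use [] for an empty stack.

Step 1 ('push 14'): [14]
Step 2 ('dup'): [14, 14]
Step 3 ('swap'): [14, 14]
Step 4 ('dup'): [14, 14, 14]
Step 5 ('push -6'): [14, 14, 14, -6]

Answer: [14, 14, 14, -6]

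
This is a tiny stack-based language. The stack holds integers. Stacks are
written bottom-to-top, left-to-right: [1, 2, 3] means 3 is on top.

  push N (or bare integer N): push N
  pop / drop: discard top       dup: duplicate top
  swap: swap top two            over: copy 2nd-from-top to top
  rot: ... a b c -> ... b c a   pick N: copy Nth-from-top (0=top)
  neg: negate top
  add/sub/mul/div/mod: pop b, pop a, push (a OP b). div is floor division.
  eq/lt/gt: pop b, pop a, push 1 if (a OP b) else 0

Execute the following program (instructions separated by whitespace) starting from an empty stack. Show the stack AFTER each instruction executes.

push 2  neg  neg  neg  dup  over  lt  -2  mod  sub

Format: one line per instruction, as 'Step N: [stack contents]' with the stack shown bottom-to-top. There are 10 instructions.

Step 1: [2]
Step 2: [-2]
Step 3: [2]
Step 4: [-2]
Step 5: [-2, -2]
Step 6: [-2, -2, -2]
Step 7: [-2, 0]
Step 8: [-2, 0, -2]
Step 9: [-2, 0]
Step 10: [-2]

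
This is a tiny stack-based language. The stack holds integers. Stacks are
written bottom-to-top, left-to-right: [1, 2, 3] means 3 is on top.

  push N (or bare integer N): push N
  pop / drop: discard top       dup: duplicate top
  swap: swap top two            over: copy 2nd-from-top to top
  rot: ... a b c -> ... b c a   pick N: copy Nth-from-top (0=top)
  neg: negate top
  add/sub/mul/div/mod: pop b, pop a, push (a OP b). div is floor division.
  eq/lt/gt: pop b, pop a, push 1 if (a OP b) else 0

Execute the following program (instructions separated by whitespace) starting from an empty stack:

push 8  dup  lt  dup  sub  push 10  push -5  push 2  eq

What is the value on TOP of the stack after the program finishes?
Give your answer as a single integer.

After 'push 8': [8]
After 'dup': [8, 8]
After 'lt': [0]
After 'dup': [0, 0]
After 'sub': [0]
After 'push 10': [0, 10]
After 'push -5': [0, 10, -5]
After 'push 2': [0, 10, -5, 2]
After 'eq': [0, 10, 0]

Answer: 0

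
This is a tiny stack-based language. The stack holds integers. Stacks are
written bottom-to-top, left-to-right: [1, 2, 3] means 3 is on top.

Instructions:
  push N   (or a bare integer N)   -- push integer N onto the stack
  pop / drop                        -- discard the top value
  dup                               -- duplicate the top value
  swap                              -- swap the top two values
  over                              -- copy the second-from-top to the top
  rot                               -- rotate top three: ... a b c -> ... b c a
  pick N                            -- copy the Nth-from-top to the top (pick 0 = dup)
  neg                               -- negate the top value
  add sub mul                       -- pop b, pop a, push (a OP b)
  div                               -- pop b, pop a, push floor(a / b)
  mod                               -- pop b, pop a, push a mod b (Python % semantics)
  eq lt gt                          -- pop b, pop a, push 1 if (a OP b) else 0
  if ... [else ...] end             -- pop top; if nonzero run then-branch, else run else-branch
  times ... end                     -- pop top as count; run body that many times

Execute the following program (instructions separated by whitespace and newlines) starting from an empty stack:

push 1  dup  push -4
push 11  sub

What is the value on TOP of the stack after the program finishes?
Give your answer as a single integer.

Answer: -15

Derivation:
After 'push 1': [1]
After 'dup': [1, 1]
After 'push -4': [1, 1, -4]
After 'push 11': [1, 1, -4, 11]
After 'sub': [1, 1, -15]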